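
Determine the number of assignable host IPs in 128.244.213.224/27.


Host bits = 32 - 27 = 5
Total addresses = 2^5 = 32
Usable = total - 2 (network and broadcast)
Usable hosts: 30


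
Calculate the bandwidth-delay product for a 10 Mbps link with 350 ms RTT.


BDP = bandwidth * RTT
= 10 Mbps * 350 ms
= 10 * 1e6 * 350 / 1000 bits
= 3500000 bits
= 437500 bytes
= 427.2461 KB
BDP = 3500000 bits (437500 bytes)


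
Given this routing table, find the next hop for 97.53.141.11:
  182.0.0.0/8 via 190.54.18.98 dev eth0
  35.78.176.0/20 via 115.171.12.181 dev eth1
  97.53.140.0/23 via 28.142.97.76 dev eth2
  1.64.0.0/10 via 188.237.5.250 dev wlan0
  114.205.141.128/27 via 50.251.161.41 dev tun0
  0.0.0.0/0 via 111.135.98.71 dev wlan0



Longest prefix match for 97.53.141.11:
  /8 182.0.0.0: no
  /20 35.78.176.0: no
  /23 97.53.140.0: MATCH
  /10 1.64.0.0: no
  /27 114.205.141.128: no
  /0 0.0.0.0: MATCH
Selected: next-hop 28.142.97.76 via eth2 (matched /23)


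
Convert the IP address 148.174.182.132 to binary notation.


148 = 10010100
174 = 10101110
182 = 10110110
132 = 10000100
Binary: 10010100.10101110.10110110.10000100


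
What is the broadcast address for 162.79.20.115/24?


Network: 162.79.20.0/24
Host bits = 8
Set all host bits to 1:
Broadcast: 162.79.20.255


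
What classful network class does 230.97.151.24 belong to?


First octet: 230
Binary: 11100110
1110xxxx -> Class D (224-239)
Class D (multicast), default mask N/A


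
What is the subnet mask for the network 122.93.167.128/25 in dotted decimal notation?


/25 means 25 network bits, 7 host bits
Binary: 11111111111111111111111110000000
Mask: 255.255.255.128


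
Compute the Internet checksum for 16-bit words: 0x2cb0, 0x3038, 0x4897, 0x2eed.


Sum all words (with carry folding):
+ 0x2cb0 = 0x2cb0
+ 0x3038 = 0x5ce8
+ 0x4897 = 0xa57f
+ 0x2eed = 0xd46c
One's complement: ~0xd46c
Checksum = 0x2b93


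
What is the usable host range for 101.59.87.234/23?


Network: 101.59.86.0
Broadcast: 101.59.87.255
First usable = network + 1
Last usable = broadcast - 1
Range: 101.59.86.1 to 101.59.87.254


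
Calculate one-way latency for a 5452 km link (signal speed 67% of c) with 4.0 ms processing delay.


Speed = 0.67 * 3e5 km/s = 201000 km/s
Propagation delay = 5452 / 201000 = 0.0271 s = 27.1244 ms
Processing delay = 4.0 ms
Total one-way latency = 31.1244 ms


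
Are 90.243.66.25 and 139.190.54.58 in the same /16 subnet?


Mask: 255.255.0.0
90.243.66.25 AND mask = 90.243.0.0
139.190.54.58 AND mask = 139.190.0.0
No, different subnets (90.243.0.0 vs 139.190.0.0)


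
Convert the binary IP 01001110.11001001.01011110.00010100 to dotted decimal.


01001110 = 78
11001001 = 201
01011110 = 94
00010100 = 20
IP: 78.201.94.20


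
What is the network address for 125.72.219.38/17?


IP:   01111101.01001000.11011011.00100110
Mask: 11111111.11111111.10000000.00000000
AND operation:
Net:  01111101.01001000.10000000.00000000
Network: 125.72.128.0/17


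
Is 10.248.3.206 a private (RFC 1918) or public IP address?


RFC 1918 private ranges:
  10.0.0.0/8 (10.0.0.0 - 10.255.255.255)
  172.16.0.0/12 (172.16.0.0 - 172.31.255.255)
  192.168.0.0/16 (192.168.0.0 - 192.168.255.255)
Private (in 10.0.0.0/8)


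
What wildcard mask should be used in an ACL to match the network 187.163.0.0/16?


Subnet mask: 255.255.0.0
Wildcard = 255.255.255.255 - subnet mask
255 - 255 = 0
255 - 255 = 0
255 - 0 = 255
255 - 0 = 255
Wildcard: 0.0.255.255


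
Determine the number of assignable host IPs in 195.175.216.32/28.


Host bits = 32 - 28 = 4
Total addresses = 2^4 = 16
Usable = total - 2 (network and broadcast)
Usable hosts: 14


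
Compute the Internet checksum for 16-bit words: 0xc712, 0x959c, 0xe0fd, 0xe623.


Sum all words (with carry folding):
+ 0xc712 = 0xc712
+ 0x959c = 0x5caf
+ 0xe0fd = 0x3dad
+ 0xe623 = 0x23d1
One's complement: ~0x23d1
Checksum = 0xdc2e


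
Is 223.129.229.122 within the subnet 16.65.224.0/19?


Subnet network: 16.65.224.0
Test IP AND mask: 223.129.224.0
No, 223.129.229.122 is not in 16.65.224.0/19


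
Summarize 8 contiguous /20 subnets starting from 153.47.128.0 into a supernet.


Original prefix: /20
Number of subnets: 8 = 2^3
New prefix = 20 - 3 = 17
Supernet: 153.47.128.0/17


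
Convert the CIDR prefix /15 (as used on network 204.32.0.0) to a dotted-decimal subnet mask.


/15 means 15 network bits, 17 host bits
Binary: 11111111111111100000000000000000
Mask: 255.254.0.0


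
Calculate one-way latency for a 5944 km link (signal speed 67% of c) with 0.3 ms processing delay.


Speed = 0.67 * 3e5 km/s = 201000 km/s
Propagation delay = 5944 / 201000 = 0.0296 s = 29.5721 ms
Processing delay = 0.3 ms
Total one-way latency = 29.8721 ms


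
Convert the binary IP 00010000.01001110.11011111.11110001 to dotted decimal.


00010000 = 16
01001110 = 78
11011111 = 223
11110001 = 241
IP: 16.78.223.241


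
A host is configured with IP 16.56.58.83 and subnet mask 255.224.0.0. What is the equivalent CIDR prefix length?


Binary: 11111111.11100000.00000000.00000000
Count leading 1s
Prefix: /11


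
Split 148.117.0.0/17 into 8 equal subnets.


New prefix = 17 + 3 = 20
Each subnet has 4096 addresses
  148.117.0.0/20
  148.117.16.0/20
  148.117.32.0/20
  148.117.48.0/20
  148.117.64.0/20
  148.117.80.0/20
  148.117.96.0/20
  148.117.112.0/20
Subnets: 148.117.0.0/20, 148.117.16.0/20, 148.117.32.0/20, 148.117.48.0/20, 148.117.64.0/20, 148.117.80.0/20, 148.117.96.0/20, 148.117.112.0/20


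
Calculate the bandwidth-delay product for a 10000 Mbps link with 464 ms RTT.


BDP = bandwidth * RTT
= 10000 Mbps * 464 ms
= 10000 * 1e6 * 464 / 1000 bits
= 4640000000 bits
= 580000000 bytes
= 566406.25 KB
BDP = 4640000000 bits (580000000 bytes)


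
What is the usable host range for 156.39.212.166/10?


Network: 156.0.0.0
Broadcast: 156.63.255.255
First usable = network + 1
Last usable = broadcast - 1
Range: 156.0.0.1 to 156.63.255.254


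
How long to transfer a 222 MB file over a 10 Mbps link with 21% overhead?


Effective throughput = 10 * (1 - 21/100) = 7.9 Mbps
File size in Mb = 222 * 8 = 1776 Mb
Time = 1776 / 7.9
Time = 224.8101 seconds


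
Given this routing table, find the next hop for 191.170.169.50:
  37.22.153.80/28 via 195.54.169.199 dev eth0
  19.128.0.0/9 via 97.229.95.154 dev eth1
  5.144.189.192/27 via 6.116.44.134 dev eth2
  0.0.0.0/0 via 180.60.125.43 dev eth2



Longest prefix match for 191.170.169.50:
  /28 37.22.153.80: no
  /9 19.128.0.0: no
  /27 5.144.189.192: no
  /0 0.0.0.0: MATCH
Selected: next-hop 180.60.125.43 via eth2 (matched /0)


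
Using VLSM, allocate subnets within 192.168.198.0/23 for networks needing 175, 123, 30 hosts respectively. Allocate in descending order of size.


175 hosts -> /24 (254 usable): 192.168.198.0/24
123 hosts -> /25 (126 usable): 192.168.199.0/25
30 hosts -> /27 (30 usable): 192.168.199.128/27
Allocation: 192.168.198.0/24 (175 hosts, 254 usable); 192.168.199.0/25 (123 hosts, 126 usable); 192.168.199.128/27 (30 hosts, 30 usable)


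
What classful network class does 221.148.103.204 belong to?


First octet: 221
Binary: 11011101
110xxxxx -> Class C (192-223)
Class C, default mask 255.255.255.0 (/24)


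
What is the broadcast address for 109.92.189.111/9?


Network: 109.0.0.0/9
Host bits = 23
Set all host bits to 1:
Broadcast: 109.127.255.255


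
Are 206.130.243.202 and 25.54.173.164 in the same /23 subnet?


Mask: 255.255.254.0
206.130.243.202 AND mask = 206.130.242.0
25.54.173.164 AND mask = 25.54.172.0
No, different subnets (206.130.242.0 vs 25.54.172.0)


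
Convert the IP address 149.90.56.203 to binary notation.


149 = 10010101
90 = 01011010
56 = 00111000
203 = 11001011
Binary: 10010101.01011010.00111000.11001011


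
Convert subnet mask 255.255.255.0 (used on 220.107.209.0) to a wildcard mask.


Subnet mask: 255.255.255.0
Wildcard = 255.255.255.255 - subnet mask
255 - 255 = 0
255 - 255 = 0
255 - 255 = 0
255 - 0 = 255
Wildcard: 0.0.0.255


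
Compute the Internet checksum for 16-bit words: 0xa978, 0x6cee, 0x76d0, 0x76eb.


Sum all words (with carry folding):
+ 0xa978 = 0xa978
+ 0x6cee = 0x1667
+ 0x76d0 = 0x8d37
+ 0x76eb = 0x0423
One's complement: ~0x0423
Checksum = 0xfbdc


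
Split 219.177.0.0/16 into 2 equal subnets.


New prefix = 16 + 1 = 17
Each subnet has 32768 addresses
  219.177.0.0/17
  219.177.128.0/17
Subnets: 219.177.0.0/17, 219.177.128.0/17


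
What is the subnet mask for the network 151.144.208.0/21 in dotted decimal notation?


/21 means 21 network bits, 11 host bits
Binary: 11111111111111111111100000000000
Mask: 255.255.248.0


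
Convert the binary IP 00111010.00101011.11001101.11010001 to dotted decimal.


00111010 = 58
00101011 = 43
11001101 = 205
11010001 = 209
IP: 58.43.205.209


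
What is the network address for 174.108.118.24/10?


IP:   10101110.01101100.01110110.00011000
Mask: 11111111.11000000.00000000.00000000
AND operation:
Net:  10101110.01000000.00000000.00000000
Network: 174.64.0.0/10


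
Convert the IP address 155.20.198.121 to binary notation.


155 = 10011011
20 = 00010100
198 = 11000110
121 = 01111001
Binary: 10011011.00010100.11000110.01111001


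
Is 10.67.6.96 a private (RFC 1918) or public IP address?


RFC 1918 private ranges:
  10.0.0.0/8 (10.0.0.0 - 10.255.255.255)
  172.16.0.0/12 (172.16.0.0 - 172.31.255.255)
  192.168.0.0/16 (192.168.0.0 - 192.168.255.255)
Private (in 10.0.0.0/8)


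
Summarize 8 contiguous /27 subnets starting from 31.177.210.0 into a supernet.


Original prefix: /27
Number of subnets: 8 = 2^3
New prefix = 27 - 3 = 24
Supernet: 31.177.210.0/24


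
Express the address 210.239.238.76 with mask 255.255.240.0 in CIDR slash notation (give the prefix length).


Binary: 11111111.11111111.11110000.00000000
Count leading 1s
Prefix: /20


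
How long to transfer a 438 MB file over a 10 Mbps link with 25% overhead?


Effective throughput = 10 * (1 - 25/100) = 7.5 Mbps
File size in Mb = 438 * 8 = 3504 Mb
Time = 3504 / 7.5
Time = 467.2 seconds


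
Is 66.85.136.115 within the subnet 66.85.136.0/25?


Subnet network: 66.85.136.0
Test IP AND mask: 66.85.136.0
Yes, 66.85.136.115 is in 66.85.136.0/25


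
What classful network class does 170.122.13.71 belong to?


First octet: 170
Binary: 10101010
10xxxxxx -> Class B (128-191)
Class B, default mask 255.255.0.0 (/16)


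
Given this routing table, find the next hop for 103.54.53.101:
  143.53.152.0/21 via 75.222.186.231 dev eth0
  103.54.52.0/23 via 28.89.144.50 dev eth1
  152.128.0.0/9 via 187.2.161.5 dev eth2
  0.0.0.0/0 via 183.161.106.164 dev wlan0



Longest prefix match for 103.54.53.101:
  /21 143.53.152.0: no
  /23 103.54.52.0: MATCH
  /9 152.128.0.0: no
  /0 0.0.0.0: MATCH
Selected: next-hop 28.89.144.50 via eth1 (matched /23)


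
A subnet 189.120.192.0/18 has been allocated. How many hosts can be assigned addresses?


Host bits = 32 - 18 = 14
Total addresses = 2^14 = 16384
Usable = total - 2 (network and broadcast)
Usable hosts: 16382


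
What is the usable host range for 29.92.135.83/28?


Network: 29.92.135.80
Broadcast: 29.92.135.95
First usable = network + 1
Last usable = broadcast - 1
Range: 29.92.135.81 to 29.92.135.94


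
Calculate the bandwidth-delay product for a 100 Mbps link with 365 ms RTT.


BDP = bandwidth * RTT
= 100 Mbps * 365 ms
= 100 * 1e6 * 365 / 1000 bits
= 36500000 bits
= 4562500 bytes
= 4455.5664 KB
BDP = 36500000 bits (4562500 bytes)


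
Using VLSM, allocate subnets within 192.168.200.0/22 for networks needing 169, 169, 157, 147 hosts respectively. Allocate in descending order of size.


169 hosts -> /24 (254 usable): 192.168.200.0/24
169 hosts -> /24 (254 usable): 192.168.201.0/24
157 hosts -> /24 (254 usable): 192.168.202.0/24
147 hosts -> /24 (254 usable): 192.168.203.0/24
Allocation: 192.168.200.0/24 (169 hosts, 254 usable); 192.168.201.0/24 (169 hosts, 254 usable); 192.168.202.0/24 (157 hosts, 254 usable); 192.168.203.0/24 (147 hosts, 254 usable)


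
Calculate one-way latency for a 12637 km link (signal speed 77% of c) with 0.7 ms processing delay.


Speed = 0.77 * 3e5 km/s = 231000 km/s
Propagation delay = 12637 / 231000 = 0.0547 s = 54.7056 ms
Processing delay = 0.7 ms
Total one-way latency = 55.4056 ms


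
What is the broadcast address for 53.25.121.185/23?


Network: 53.25.120.0/23
Host bits = 9
Set all host bits to 1:
Broadcast: 53.25.121.255


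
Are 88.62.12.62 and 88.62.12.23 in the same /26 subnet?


Mask: 255.255.255.192
88.62.12.62 AND mask = 88.62.12.0
88.62.12.23 AND mask = 88.62.12.0
Yes, same subnet (88.62.12.0)


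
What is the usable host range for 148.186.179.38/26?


Network: 148.186.179.0
Broadcast: 148.186.179.63
First usable = network + 1
Last usable = broadcast - 1
Range: 148.186.179.1 to 148.186.179.62


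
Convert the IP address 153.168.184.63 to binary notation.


153 = 10011001
168 = 10101000
184 = 10111000
63 = 00111111
Binary: 10011001.10101000.10111000.00111111


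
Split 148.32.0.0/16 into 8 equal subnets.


New prefix = 16 + 3 = 19
Each subnet has 8192 addresses
  148.32.0.0/19
  148.32.32.0/19
  148.32.64.0/19
  148.32.96.0/19
  148.32.128.0/19
  148.32.160.0/19
  148.32.192.0/19
  148.32.224.0/19
Subnets: 148.32.0.0/19, 148.32.32.0/19, 148.32.64.0/19, 148.32.96.0/19, 148.32.128.0/19, 148.32.160.0/19, 148.32.192.0/19, 148.32.224.0/19


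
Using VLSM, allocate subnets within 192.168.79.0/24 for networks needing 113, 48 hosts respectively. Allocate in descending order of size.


113 hosts -> /25 (126 usable): 192.168.79.0/25
48 hosts -> /26 (62 usable): 192.168.79.128/26
Allocation: 192.168.79.0/25 (113 hosts, 126 usable); 192.168.79.128/26 (48 hosts, 62 usable)


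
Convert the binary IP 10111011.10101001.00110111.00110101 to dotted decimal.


10111011 = 187
10101001 = 169
00110111 = 55
00110101 = 53
IP: 187.169.55.53


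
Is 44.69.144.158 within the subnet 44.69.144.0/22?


Subnet network: 44.69.144.0
Test IP AND mask: 44.69.144.0
Yes, 44.69.144.158 is in 44.69.144.0/22


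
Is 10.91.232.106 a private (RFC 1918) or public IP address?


RFC 1918 private ranges:
  10.0.0.0/8 (10.0.0.0 - 10.255.255.255)
  172.16.0.0/12 (172.16.0.0 - 172.31.255.255)
  192.168.0.0/16 (192.168.0.0 - 192.168.255.255)
Private (in 10.0.0.0/8)


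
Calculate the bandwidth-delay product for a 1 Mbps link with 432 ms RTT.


BDP = bandwidth * RTT
= 1 Mbps * 432 ms
= 1 * 1e6 * 432 / 1000 bits
= 432000 bits
= 54000 bytes
= 52.7344 KB
BDP = 432000 bits (54000 bytes)


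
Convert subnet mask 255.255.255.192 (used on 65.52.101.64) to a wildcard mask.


Subnet mask: 255.255.255.192
Wildcard = 255.255.255.255 - subnet mask
255 - 255 = 0
255 - 255 = 0
255 - 255 = 0
255 - 192 = 63
Wildcard: 0.0.0.63


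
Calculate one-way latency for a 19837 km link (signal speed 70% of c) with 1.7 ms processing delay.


Speed = 0.7 * 3e5 km/s = 210000 km/s
Propagation delay = 19837 / 210000 = 0.0945 s = 94.4619 ms
Processing delay = 1.7 ms
Total one-way latency = 96.1619 ms


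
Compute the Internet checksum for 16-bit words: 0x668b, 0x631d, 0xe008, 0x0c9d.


Sum all words (with carry folding):
+ 0x668b = 0x668b
+ 0x631d = 0xc9a8
+ 0xe008 = 0xa9b1
+ 0x0c9d = 0xb64e
One's complement: ~0xb64e
Checksum = 0x49b1


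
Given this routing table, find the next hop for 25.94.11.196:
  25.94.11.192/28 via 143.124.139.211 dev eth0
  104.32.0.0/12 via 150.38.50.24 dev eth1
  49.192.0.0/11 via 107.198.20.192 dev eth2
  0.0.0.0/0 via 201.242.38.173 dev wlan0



Longest prefix match for 25.94.11.196:
  /28 25.94.11.192: MATCH
  /12 104.32.0.0: no
  /11 49.192.0.0: no
  /0 0.0.0.0: MATCH
Selected: next-hop 143.124.139.211 via eth0 (matched /28)


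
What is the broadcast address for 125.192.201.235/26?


Network: 125.192.201.192/26
Host bits = 6
Set all host bits to 1:
Broadcast: 125.192.201.255


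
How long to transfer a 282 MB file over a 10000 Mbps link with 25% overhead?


Effective throughput = 10000 * (1 - 25/100) = 7500 Mbps
File size in Mb = 282 * 8 = 2256 Mb
Time = 2256 / 7500
Time = 0.3008 seconds


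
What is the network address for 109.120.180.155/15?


IP:   01101101.01111000.10110100.10011011
Mask: 11111111.11111110.00000000.00000000
AND operation:
Net:  01101101.01111000.00000000.00000000
Network: 109.120.0.0/15


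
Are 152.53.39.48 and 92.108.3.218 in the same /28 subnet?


Mask: 255.255.255.240
152.53.39.48 AND mask = 152.53.39.48
92.108.3.218 AND mask = 92.108.3.208
No, different subnets (152.53.39.48 vs 92.108.3.208)


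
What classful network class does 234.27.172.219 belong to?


First octet: 234
Binary: 11101010
1110xxxx -> Class D (224-239)
Class D (multicast), default mask N/A


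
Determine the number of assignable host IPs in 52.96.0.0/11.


Host bits = 32 - 11 = 21
Total addresses = 2^21 = 2097152
Usable = total - 2 (network and broadcast)
Usable hosts: 2097150


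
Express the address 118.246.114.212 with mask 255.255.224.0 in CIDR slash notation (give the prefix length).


Binary: 11111111.11111111.11100000.00000000
Count leading 1s
Prefix: /19


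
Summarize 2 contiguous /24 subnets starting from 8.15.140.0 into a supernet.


Original prefix: /24
Number of subnets: 2 = 2^1
New prefix = 24 - 1 = 23
Supernet: 8.15.140.0/23


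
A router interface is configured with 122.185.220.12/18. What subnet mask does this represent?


/18 means 18 network bits, 14 host bits
Binary: 11111111111111111100000000000000
Mask: 255.255.192.0


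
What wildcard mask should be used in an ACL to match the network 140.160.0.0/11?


Subnet mask: 255.224.0.0
Wildcard = 255.255.255.255 - subnet mask
255 - 255 = 0
255 - 224 = 31
255 - 0 = 255
255 - 0 = 255
Wildcard: 0.31.255.255


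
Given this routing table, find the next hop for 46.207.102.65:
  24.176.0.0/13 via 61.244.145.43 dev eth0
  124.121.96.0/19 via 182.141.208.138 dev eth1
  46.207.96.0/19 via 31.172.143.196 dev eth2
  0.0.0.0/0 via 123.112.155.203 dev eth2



Longest prefix match for 46.207.102.65:
  /13 24.176.0.0: no
  /19 124.121.96.0: no
  /19 46.207.96.0: MATCH
  /0 0.0.0.0: MATCH
Selected: next-hop 31.172.143.196 via eth2 (matched /19)


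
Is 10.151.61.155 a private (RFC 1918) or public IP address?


RFC 1918 private ranges:
  10.0.0.0/8 (10.0.0.0 - 10.255.255.255)
  172.16.0.0/12 (172.16.0.0 - 172.31.255.255)
  192.168.0.0/16 (192.168.0.0 - 192.168.255.255)
Private (in 10.0.0.0/8)


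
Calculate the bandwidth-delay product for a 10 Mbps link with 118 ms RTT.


BDP = bandwidth * RTT
= 10 Mbps * 118 ms
= 10 * 1e6 * 118 / 1000 bits
= 1180000 bits
= 147500 bytes
= 144.043 KB
BDP = 1180000 bits (147500 bytes)


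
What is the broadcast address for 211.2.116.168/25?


Network: 211.2.116.128/25
Host bits = 7
Set all host bits to 1:
Broadcast: 211.2.116.255


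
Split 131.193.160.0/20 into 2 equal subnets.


New prefix = 20 + 1 = 21
Each subnet has 2048 addresses
  131.193.160.0/21
  131.193.168.0/21
Subnets: 131.193.160.0/21, 131.193.168.0/21


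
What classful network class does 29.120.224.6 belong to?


First octet: 29
Binary: 00011101
0xxxxxxx -> Class A (1-126)
Class A, default mask 255.0.0.0 (/8)


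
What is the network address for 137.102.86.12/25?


IP:   10001001.01100110.01010110.00001100
Mask: 11111111.11111111.11111111.10000000
AND operation:
Net:  10001001.01100110.01010110.00000000
Network: 137.102.86.0/25


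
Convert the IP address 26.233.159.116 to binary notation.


26 = 00011010
233 = 11101001
159 = 10011111
116 = 01110100
Binary: 00011010.11101001.10011111.01110100


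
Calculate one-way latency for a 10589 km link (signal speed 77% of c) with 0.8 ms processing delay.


Speed = 0.77 * 3e5 km/s = 231000 km/s
Propagation delay = 10589 / 231000 = 0.0458 s = 45.8398 ms
Processing delay = 0.8 ms
Total one-way latency = 46.6398 ms


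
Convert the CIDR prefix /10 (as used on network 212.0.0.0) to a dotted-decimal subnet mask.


/10 means 10 network bits, 22 host bits
Binary: 11111111110000000000000000000000
Mask: 255.192.0.0


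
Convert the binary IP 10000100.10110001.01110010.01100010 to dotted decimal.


10000100 = 132
10110001 = 177
01110010 = 114
01100010 = 98
IP: 132.177.114.98


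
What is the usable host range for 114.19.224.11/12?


Network: 114.16.0.0
Broadcast: 114.31.255.255
First usable = network + 1
Last usable = broadcast - 1
Range: 114.16.0.1 to 114.31.255.254


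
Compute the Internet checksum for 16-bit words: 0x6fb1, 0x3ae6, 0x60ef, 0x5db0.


Sum all words (with carry folding):
+ 0x6fb1 = 0x6fb1
+ 0x3ae6 = 0xaa97
+ 0x60ef = 0x0b87
+ 0x5db0 = 0x6937
One's complement: ~0x6937
Checksum = 0x96c8


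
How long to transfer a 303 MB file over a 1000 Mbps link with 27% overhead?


Effective throughput = 1000 * (1 - 27/100) = 730 Mbps
File size in Mb = 303 * 8 = 2424 Mb
Time = 2424 / 730
Time = 3.3205 seconds


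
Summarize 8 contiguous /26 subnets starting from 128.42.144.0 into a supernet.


Original prefix: /26
Number of subnets: 8 = 2^3
New prefix = 26 - 3 = 23
Supernet: 128.42.144.0/23


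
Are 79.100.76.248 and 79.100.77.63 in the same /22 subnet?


Mask: 255.255.252.0
79.100.76.248 AND mask = 79.100.76.0
79.100.77.63 AND mask = 79.100.76.0
Yes, same subnet (79.100.76.0)


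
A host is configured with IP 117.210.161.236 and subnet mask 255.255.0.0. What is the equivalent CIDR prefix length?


Binary: 11111111.11111111.00000000.00000000
Count leading 1s
Prefix: /16


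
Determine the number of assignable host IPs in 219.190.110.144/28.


Host bits = 32 - 28 = 4
Total addresses = 2^4 = 16
Usable = total - 2 (network and broadcast)
Usable hosts: 14


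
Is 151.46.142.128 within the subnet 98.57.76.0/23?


Subnet network: 98.57.76.0
Test IP AND mask: 151.46.142.0
No, 151.46.142.128 is not in 98.57.76.0/23


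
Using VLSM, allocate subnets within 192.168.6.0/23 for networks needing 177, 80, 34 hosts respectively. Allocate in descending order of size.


177 hosts -> /24 (254 usable): 192.168.6.0/24
80 hosts -> /25 (126 usable): 192.168.7.0/25
34 hosts -> /26 (62 usable): 192.168.7.128/26
Allocation: 192.168.6.0/24 (177 hosts, 254 usable); 192.168.7.0/25 (80 hosts, 126 usable); 192.168.7.128/26 (34 hosts, 62 usable)


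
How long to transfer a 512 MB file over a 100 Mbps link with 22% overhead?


Effective throughput = 100 * (1 - 22/100) = 78 Mbps
File size in Mb = 512 * 8 = 4096 Mb
Time = 4096 / 78
Time = 52.5128 seconds


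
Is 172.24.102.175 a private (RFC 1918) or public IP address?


RFC 1918 private ranges:
  10.0.0.0/8 (10.0.0.0 - 10.255.255.255)
  172.16.0.0/12 (172.16.0.0 - 172.31.255.255)
  192.168.0.0/16 (192.168.0.0 - 192.168.255.255)
Private (in 172.16.0.0/12)


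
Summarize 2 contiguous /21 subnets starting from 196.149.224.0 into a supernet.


Original prefix: /21
Number of subnets: 2 = 2^1
New prefix = 21 - 1 = 20
Supernet: 196.149.224.0/20


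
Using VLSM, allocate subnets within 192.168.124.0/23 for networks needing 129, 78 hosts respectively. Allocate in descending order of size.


129 hosts -> /24 (254 usable): 192.168.124.0/24
78 hosts -> /25 (126 usable): 192.168.125.0/25
Allocation: 192.168.124.0/24 (129 hosts, 254 usable); 192.168.125.0/25 (78 hosts, 126 usable)


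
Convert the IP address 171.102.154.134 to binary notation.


171 = 10101011
102 = 01100110
154 = 10011010
134 = 10000110
Binary: 10101011.01100110.10011010.10000110


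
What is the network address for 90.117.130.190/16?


IP:   01011010.01110101.10000010.10111110
Mask: 11111111.11111111.00000000.00000000
AND operation:
Net:  01011010.01110101.00000000.00000000
Network: 90.117.0.0/16


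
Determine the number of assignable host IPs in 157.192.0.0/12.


Host bits = 32 - 12 = 20
Total addresses = 2^20 = 1048576
Usable = total - 2 (network and broadcast)
Usable hosts: 1048574


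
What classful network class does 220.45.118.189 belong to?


First octet: 220
Binary: 11011100
110xxxxx -> Class C (192-223)
Class C, default mask 255.255.255.0 (/24)


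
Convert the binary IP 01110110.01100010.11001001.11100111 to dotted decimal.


01110110 = 118
01100010 = 98
11001001 = 201
11100111 = 231
IP: 118.98.201.231


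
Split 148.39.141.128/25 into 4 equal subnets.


New prefix = 25 + 2 = 27
Each subnet has 32 addresses
  148.39.141.128/27
  148.39.141.160/27
  148.39.141.192/27
  148.39.141.224/27
Subnets: 148.39.141.128/27, 148.39.141.160/27, 148.39.141.192/27, 148.39.141.224/27


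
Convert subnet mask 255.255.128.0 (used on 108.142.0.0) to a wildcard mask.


Subnet mask: 255.255.128.0
Wildcard = 255.255.255.255 - subnet mask
255 - 255 = 0
255 - 255 = 0
255 - 128 = 127
255 - 0 = 255
Wildcard: 0.0.127.255


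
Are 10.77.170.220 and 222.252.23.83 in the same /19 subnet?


Mask: 255.255.224.0
10.77.170.220 AND mask = 10.77.160.0
222.252.23.83 AND mask = 222.252.0.0
No, different subnets (10.77.160.0 vs 222.252.0.0)


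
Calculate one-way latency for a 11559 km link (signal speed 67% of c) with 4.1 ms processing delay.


Speed = 0.67 * 3e5 km/s = 201000 km/s
Propagation delay = 11559 / 201000 = 0.0575 s = 57.5075 ms
Processing delay = 4.1 ms
Total one-way latency = 61.6075 ms


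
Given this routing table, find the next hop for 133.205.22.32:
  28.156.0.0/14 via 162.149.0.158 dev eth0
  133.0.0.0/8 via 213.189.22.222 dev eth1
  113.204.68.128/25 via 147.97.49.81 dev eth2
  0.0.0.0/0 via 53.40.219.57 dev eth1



Longest prefix match for 133.205.22.32:
  /14 28.156.0.0: no
  /8 133.0.0.0: MATCH
  /25 113.204.68.128: no
  /0 0.0.0.0: MATCH
Selected: next-hop 213.189.22.222 via eth1 (matched /8)


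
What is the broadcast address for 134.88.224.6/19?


Network: 134.88.224.0/19
Host bits = 13
Set all host bits to 1:
Broadcast: 134.88.255.255


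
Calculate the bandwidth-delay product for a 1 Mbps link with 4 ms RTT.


BDP = bandwidth * RTT
= 1 Mbps * 4 ms
= 1 * 1e6 * 4 / 1000 bits
= 4000 bits
= 500 bytes
BDP = 4000 bits (500 bytes)


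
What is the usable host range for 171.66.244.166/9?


Network: 171.0.0.0
Broadcast: 171.127.255.255
First usable = network + 1
Last usable = broadcast - 1
Range: 171.0.0.1 to 171.127.255.254


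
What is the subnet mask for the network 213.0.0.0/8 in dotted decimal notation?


/8 means 8 network bits, 24 host bits
Binary: 11111111000000000000000000000000
Mask: 255.0.0.0


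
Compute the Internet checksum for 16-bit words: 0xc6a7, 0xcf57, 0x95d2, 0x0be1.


Sum all words (with carry folding):
+ 0xc6a7 = 0xc6a7
+ 0xcf57 = 0x95ff
+ 0x95d2 = 0x2bd2
+ 0x0be1 = 0x37b3
One's complement: ~0x37b3
Checksum = 0xc84c


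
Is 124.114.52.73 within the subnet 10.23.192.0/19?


Subnet network: 10.23.192.0
Test IP AND mask: 124.114.32.0
No, 124.114.52.73 is not in 10.23.192.0/19


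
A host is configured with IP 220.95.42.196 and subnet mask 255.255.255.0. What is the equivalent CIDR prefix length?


Binary: 11111111.11111111.11111111.00000000
Count leading 1s
Prefix: /24


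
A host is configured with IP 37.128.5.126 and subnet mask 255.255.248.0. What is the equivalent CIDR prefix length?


Binary: 11111111.11111111.11111000.00000000
Count leading 1s
Prefix: /21


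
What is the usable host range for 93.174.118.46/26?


Network: 93.174.118.0
Broadcast: 93.174.118.63
First usable = network + 1
Last usable = broadcast - 1
Range: 93.174.118.1 to 93.174.118.62


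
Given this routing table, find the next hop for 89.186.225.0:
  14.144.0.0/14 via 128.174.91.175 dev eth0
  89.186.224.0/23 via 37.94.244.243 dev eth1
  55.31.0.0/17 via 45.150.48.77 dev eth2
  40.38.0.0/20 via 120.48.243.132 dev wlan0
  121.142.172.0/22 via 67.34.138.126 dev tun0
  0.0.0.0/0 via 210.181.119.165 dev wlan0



Longest prefix match for 89.186.225.0:
  /14 14.144.0.0: no
  /23 89.186.224.0: MATCH
  /17 55.31.0.0: no
  /20 40.38.0.0: no
  /22 121.142.172.0: no
  /0 0.0.0.0: MATCH
Selected: next-hop 37.94.244.243 via eth1 (matched /23)


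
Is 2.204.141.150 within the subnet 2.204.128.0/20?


Subnet network: 2.204.128.0
Test IP AND mask: 2.204.128.0
Yes, 2.204.141.150 is in 2.204.128.0/20


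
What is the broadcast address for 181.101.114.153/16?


Network: 181.101.0.0/16
Host bits = 16
Set all host bits to 1:
Broadcast: 181.101.255.255


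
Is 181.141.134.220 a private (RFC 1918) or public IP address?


RFC 1918 private ranges:
  10.0.0.0/8 (10.0.0.0 - 10.255.255.255)
  172.16.0.0/12 (172.16.0.0 - 172.31.255.255)
  192.168.0.0/16 (192.168.0.0 - 192.168.255.255)
Public (not in any RFC 1918 range)


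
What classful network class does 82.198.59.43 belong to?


First octet: 82
Binary: 01010010
0xxxxxxx -> Class A (1-126)
Class A, default mask 255.0.0.0 (/8)


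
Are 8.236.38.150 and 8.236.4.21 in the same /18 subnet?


Mask: 255.255.192.0
8.236.38.150 AND mask = 8.236.0.0
8.236.4.21 AND mask = 8.236.0.0
Yes, same subnet (8.236.0.0)


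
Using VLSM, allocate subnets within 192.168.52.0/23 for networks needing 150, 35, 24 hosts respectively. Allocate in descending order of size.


150 hosts -> /24 (254 usable): 192.168.52.0/24
35 hosts -> /26 (62 usable): 192.168.53.0/26
24 hosts -> /27 (30 usable): 192.168.53.64/27
Allocation: 192.168.52.0/24 (150 hosts, 254 usable); 192.168.53.0/26 (35 hosts, 62 usable); 192.168.53.64/27 (24 hosts, 30 usable)


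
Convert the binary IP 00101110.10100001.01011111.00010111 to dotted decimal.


00101110 = 46
10100001 = 161
01011111 = 95
00010111 = 23
IP: 46.161.95.23


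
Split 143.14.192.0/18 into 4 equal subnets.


New prefix = 18 + 2 = 20
Each subnet has 4096 addresses
  143.14.192.0/20
  143.14.208.0/20
  143.14.224.0/20
  143.14.240.0/20
Subnets: 143.14.192.0/20, 143.14.208.0/20, 143.14.224.0/20, 143.14.240.0/20


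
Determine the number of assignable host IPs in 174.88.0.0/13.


Host bits = 32 - 13 = 19
Total addresses = 2^19 = 524288
Usable = total - 2 (network and broadcast)
Usable hosts: 524286


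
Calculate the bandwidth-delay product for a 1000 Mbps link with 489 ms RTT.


BDP = bandwidth * RTT
= 1000 Mbps * 489 ms
= 1000 * 1e6 * 489 / 1000 bits
= 489000000 bits
= 61125000 bytes
= 59692.3828 KB
BDP = 489000000 bits (61125000 bytes)


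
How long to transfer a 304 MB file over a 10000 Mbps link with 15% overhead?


Effective throughput = 10000 * (1 - 15/100) = 8500 Mbps
File size in Mb = 304 * 8 = 2432 Mb
Time = 2432 / 8500
Time = 0.2861 seconds


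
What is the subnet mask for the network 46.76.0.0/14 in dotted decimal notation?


/14 means 14 network bits, 18 host bits
Binary: 11111111111111000000000000000000
Mask: 255.252.0.0


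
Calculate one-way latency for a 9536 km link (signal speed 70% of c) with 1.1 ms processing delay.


Speed = 0.7 * 3e5 km/s = 210000 km/s
Propagation delay = 9536 / 210000 = 0.0454 s = 45.4095 ms
Processing delay = 1.1 ms
Total one-way latency = 46.5095 ms


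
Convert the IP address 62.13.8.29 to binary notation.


62 = 00111110
13 = 00001101
8 = 00001000
29 = 00011101
Binary: 00111110.00001101.00001000.00011101


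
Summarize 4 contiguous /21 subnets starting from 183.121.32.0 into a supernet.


Original prefix: /21
Number of subnets: 4 = 2^2
New prefix = 21 - 2 = 19
Supernet: 183.121.32.0/19


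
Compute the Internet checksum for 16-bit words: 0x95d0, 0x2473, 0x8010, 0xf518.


Sum all words (with carry folding):
+ 0x95d0 = 0x95d0
+ 0x2473 = 0xba43
+ 0x8010 = 0x3a54
+ 0xf518 = 0x2f6d
One's complement: ~0x2f6d
Checksum = 0xd092


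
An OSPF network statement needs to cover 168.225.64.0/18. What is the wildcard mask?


Subnet mask: 255.255.192.0
Wildcard = 255.255.255.255 - subnet mask
255 - 255 = 0
255 - 255 = 0
255 - 192 = 63
255 - 0 = 255
Wildcard: 0.0.63.255


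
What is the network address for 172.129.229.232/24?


IP:   10101100.10000001.11100101.11101000
Mask: 11111111.11111111.11111111.00000000
AND operation:
Net:  10101100.10000001.11100101.00000000
Network: 172.129.229.0/24


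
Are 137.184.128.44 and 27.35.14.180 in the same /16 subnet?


Mask: 255.255.0.0
137.184.128.44 AND mask = 137.184.0.0
27.35.14.180 AND mask = 27.35.0.0
No, different subnets (137.184.0.0 vs 27.35.0.0)


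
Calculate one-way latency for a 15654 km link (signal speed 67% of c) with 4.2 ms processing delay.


Speed = 0.67 * 3e5 km/s = 201000 km/s
Propagation delay = 15654 / 201000 = 0.0779 s = 77.8806 ms
Processing delay = 4.2 ms
Total one-way latency = 82.0806 ms


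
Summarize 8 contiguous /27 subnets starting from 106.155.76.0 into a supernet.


Original prefix: /27
Number of subnets: 8 = 2^3
New prefix = 27 - 3 = 24
Supernet: 106.155.76.0/24


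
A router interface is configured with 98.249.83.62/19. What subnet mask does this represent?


/19 means 19 network bits, 13 host bits
Binary: 11111111111111111110000000000000
Mask: 255.255.224.0


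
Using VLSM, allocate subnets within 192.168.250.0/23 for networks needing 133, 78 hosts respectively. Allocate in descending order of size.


133 hosts -> /24 (254 usable): 192.168.250.0/24
78 hosts -> /25 (126 usable): 192.168.251.0/25
Allocation: 192.168.250.0/24 (133 hosts, 254 usable); 192.168.251.0/25 (78 hosts, 126 usable)


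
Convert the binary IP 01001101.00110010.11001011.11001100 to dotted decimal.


01001101 = 77
00110010 = 50
11001011 = 203
11001100 = 204
IP: 77.50.203.204


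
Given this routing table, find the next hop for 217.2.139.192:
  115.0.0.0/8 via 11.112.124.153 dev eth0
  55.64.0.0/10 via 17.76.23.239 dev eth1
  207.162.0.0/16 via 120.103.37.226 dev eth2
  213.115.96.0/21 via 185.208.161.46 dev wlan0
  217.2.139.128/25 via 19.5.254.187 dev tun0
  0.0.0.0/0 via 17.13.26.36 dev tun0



Longest prefix match for 217.2.139.192:
  /8 115.0.0.0: no
  /10 55.64.0.0: no
  /16 207.162.0.0: no
  /21 213.115.96.0: no
  /25 217.2.139.128: MATCH
  /0 0.0.0.0: MATCH
Selected: next-hop 19.5.254.187 via tun0 (matched /25)


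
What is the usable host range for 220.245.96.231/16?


Network: 220.245.0.0
Broadcast: 220.245.255.255
First usable = network + 1
Last usable = broadcast - 1
Range: 220.245.0.1 to 220.245.255.254


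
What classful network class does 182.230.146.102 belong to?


First octet: 182
Binary: 10110110
10xxxxxx -> Class B (128-191)
Class B, default mask 255.255.0.0 (/16)


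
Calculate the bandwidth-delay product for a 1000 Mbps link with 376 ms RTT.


BDP = bandwidth * RTT
= 1000 Mbps * 376 ms
= 1000 * 1e6 * 376 / 1000 bits
= 376000000 bits
= 47000000 bytes
= 45898.4375 KB
BDP = 376000000 bits (47000000 bytes)


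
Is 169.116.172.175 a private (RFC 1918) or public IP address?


RFC 1918 private ranges:
  10.0.0.0/8 (10.0.0.0 - 10.255.255.255)
  172.16.0.0/12 (172.16.0.0 - 172.31.255.255)
  192.168.0.0/16 (192.168.0.0 - 192.168.255.255)
Public (not in any RFC 1918 range)


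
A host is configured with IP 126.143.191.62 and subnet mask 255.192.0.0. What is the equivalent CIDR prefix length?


Binary: 11111111.11000000.00000000.00000000
Count leading 1s
Prefix: /10


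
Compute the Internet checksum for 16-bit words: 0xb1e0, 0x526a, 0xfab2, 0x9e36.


Sum all words (with carry folding):
+ 0xb1e0 = 0xb1e0
+ 0x526a = 0x044b
+ 0xfab2 = 0xfefd
+ 0x9e36 = 0x9d34
One's complement: ~0x9d34
Checksum = 0x62cb


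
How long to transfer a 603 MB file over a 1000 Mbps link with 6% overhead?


Effective throughput = 1000 * (1 - 6/100) = 940 Mbps
File size in Mb = 603 * 8 = 4824 Mb
Time = 4824 / 940
Time = 5.1319 seconds


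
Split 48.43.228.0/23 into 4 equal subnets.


New prefix = 23 + 2 = 25
Each subnet has 128 addresses
  48.43.228.0/25
  48.43.228.128/25
  48.43.229.0/25
  48.43.229.128/25
Subnets: 48.43.228.0/25, 48.43.228.128/25, 48.43.229.0/25, 48.43.229.128/25


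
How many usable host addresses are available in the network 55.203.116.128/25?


Host bits = 32 - 25 = 7
Total addresses = 2^7 = 128
Usable = total - 2 (network and broadcast)
Usable hosts: 126


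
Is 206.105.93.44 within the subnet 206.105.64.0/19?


Subnet network: 206.105.64.0
Test IP AND mask: 206.105.64.0
Yes, 206.105.93.44 is in 206.105.64.0/19


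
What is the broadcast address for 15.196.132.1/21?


Network: 15.196.128.0/21
Host bits = 11
Set all host bits to 1:
Broadcast: 15.196.135.255


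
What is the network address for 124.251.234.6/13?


IP:   01111100.11111011.11101010.00000110
Mask: 11111111.11111000.00000000.00000000
AND operation:
Net:  01111100.11111000.00000000.00000000
Network: 124.248.0.0/13


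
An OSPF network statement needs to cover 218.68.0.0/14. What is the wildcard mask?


Subnet mask: 255.252.0.0
Wildcard = 255.255.255.255 - subnet mask
255 - 255 = 0
255 - 252 = 3
255 - 0 = 255
255 - 0 = 255
Wildcard: 0.3.255.255


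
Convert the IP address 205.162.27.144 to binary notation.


205 = 11001101
162 = 10100010
27 = 00011011
144 = 10010000
Binary: 11001101.10100010.00011011.10010000


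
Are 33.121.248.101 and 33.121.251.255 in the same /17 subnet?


Mask: 255.255.128.0
33.121.248.101 AND mask = 33.121.128.0
33.121.251.255 AND mask = 33.121.128.0
Yes, same subnet (33.121.128.0)


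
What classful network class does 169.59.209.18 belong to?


First octet: 169
Binary: 10101001
10xxxxxx -> Class B (128-191)
Class B, default mask 255.255.0.0 (/16)


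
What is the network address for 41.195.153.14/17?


IP:   00101001.11000011.10011001.00001110
Mask: 11111111.11111111.10000000.00000000
AND operation:
Net:  00101001.11000011.10000000.00000000
Network: 41.195.128.0/17


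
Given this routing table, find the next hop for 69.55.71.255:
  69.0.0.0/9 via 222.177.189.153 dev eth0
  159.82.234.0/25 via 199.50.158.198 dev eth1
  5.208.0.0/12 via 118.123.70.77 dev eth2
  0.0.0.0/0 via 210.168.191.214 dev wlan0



Longest prefix match for 69.55.71.255:
  /9 69.0.0.0: MATCH
  /25 159.82.234.0: no
  /12 5.208.0.0: no
  /0 0.0.0.0: MATCH
Selected: next-hop 222.177.189.153 via eth0 (matched /9)


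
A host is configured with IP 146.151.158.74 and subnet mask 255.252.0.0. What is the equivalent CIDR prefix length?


Binary: 11111111.11111100.00000000.00000000
Count leading 1s
Prefix: /14


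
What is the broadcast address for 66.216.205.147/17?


Network: 66.216.128.0/17
Host bits = 15
Set all host bits to 1:
Broadcast: 66.216.255.255


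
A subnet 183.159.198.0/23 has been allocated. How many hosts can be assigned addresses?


Host bits = 32 - 23 = 9
Total addresses = 2^9 = 512
Usable = total - 2 (network and broadcast)
Usable hosts: 510


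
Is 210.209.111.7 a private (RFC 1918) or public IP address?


RFC 1918 private ranges:
  10.0.0.0/8 (10.0.0.0 - 10.255.255.255)
  172.16.0.0/12 (172.16.0.0 - 172.31.255.255)
  192.168.0.0/16 (192.168.0.0 - 192.168.255.255)
Public (not in any RFC 1918 range)


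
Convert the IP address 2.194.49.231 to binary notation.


2 = 00000010
194 = 11000010
49 = 00110001
231 = 11100111
Binary: 00000010.11000010.00110001.11100111


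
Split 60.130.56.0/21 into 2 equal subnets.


New prefix = 21 + 1 = 22
Each subnet has 1024 addresses
  60.130.56.0/22
  60.130.60.0/22
Subnets: 60.130.56.0/22, 60.130.60.0/22


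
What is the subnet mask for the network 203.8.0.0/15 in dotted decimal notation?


/15 means 15 network bits, 17 host bits
Binary: 11111111111111100000000000000000
Mask: 255.254.0.0


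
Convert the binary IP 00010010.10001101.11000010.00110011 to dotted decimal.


00010010 = 18
10001101 = 141
11000010 = 194
00110011 = 51
IP: 18.141.194.51


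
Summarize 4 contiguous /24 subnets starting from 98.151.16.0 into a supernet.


Original prefix: /24
Number of subnets: 4 = 2^2
New prefix = 24 - 2 = 22
Supernet: 98.151.16.0/22
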